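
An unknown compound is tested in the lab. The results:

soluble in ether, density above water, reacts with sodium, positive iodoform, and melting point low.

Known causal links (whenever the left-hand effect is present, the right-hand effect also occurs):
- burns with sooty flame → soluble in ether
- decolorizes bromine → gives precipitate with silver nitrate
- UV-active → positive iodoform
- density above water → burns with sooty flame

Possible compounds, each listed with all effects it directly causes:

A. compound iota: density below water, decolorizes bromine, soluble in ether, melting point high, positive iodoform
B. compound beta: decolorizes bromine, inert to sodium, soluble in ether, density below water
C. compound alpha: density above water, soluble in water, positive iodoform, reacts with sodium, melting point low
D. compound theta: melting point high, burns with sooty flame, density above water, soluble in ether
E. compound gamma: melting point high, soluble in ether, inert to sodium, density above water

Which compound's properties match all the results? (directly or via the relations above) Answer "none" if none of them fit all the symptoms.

C

Checking each candidate against the observations:
(A) compound iota — soluble in ether match; density above water miss; reacts with sodium miss; positive iodoform match; melting point low miss
(B) compound beta — fails on density above water, reacts with sodium, positive iodoform, melting point low (predicts density below water, not density above water; predicts inert to sodium, not reacts with sodium)
(C) compound alpha — accounts for every observation (soluble in ether through density above water → burns with sooty flame → soluble in ether)
(D) compound theta — fails on reacts with sodium, positive iodoform, melting point low (predicts melting point high, not melting point low)
(E) compound gamma — soluble in ether match; density above water match; reacts with sodium miss; positive iodoform miss; melting point low miss
Only (C) is consistent with every observation.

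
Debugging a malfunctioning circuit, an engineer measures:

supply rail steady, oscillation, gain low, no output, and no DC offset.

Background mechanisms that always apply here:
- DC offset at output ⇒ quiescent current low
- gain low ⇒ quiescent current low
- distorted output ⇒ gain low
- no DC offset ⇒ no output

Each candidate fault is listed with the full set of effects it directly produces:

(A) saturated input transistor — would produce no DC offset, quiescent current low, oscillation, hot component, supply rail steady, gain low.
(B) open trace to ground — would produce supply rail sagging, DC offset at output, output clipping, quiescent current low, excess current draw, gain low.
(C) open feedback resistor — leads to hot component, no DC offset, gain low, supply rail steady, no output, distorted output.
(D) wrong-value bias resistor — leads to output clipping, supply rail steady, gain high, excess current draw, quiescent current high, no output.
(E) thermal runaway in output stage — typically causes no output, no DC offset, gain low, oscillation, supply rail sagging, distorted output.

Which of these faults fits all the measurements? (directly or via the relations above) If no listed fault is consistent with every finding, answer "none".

A

Per-candidate check:
(A) saturated input transistor — supply rail steady yes; oscillation yes; gain low yes; no output yes (through no DC offset → no output); no DC offset yes
(B) open trace to ground — fails on supply rail steady, oscillation, no output, no DC offset (predicts supply rail sagging, not supply rail steady; predicts DC offset at output, not no DC offset)
(C) open feedback resistor — does not account for oscillation
(D) wrong-value bias resistor — fails on oscillation, gain low, no DC offset (predicts gain high, not gain low)
(E) thermal runaway in output stage — fails on supply rail steady (predicts supply rail sagging, not supply rail steady)
Only (A) is consistent with every observation.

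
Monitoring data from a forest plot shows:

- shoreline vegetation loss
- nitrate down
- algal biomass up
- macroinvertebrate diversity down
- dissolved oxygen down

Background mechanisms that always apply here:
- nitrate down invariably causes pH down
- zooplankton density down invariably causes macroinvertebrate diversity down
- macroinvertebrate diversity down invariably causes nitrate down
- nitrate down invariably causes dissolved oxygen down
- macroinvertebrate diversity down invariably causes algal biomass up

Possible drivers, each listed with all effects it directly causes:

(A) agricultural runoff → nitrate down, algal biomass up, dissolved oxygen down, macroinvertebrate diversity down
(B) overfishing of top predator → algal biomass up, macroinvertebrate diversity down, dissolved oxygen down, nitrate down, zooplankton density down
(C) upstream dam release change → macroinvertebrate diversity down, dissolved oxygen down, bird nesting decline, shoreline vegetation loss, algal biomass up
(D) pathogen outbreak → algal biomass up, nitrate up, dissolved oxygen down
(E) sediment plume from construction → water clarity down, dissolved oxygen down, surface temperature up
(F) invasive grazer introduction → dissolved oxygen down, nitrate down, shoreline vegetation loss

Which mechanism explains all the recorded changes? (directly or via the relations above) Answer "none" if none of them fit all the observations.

C

Checking each candidate against the observations:
(A) agricultural runoff — shoreline vegetation loss miss; nitrate down match; algal biomass up match; macroinvertebrate diversity down match; dissolved oxygen down match
(B) overfishing of top predator — shoreline vegetation loss miss; nitrate down match; algal biomass up match; macroinvertebrate diversity down match; dissolved oxygen down match
(C) upstream dam release change — shoreline vegetation loss match; nitrate down match (through macroinvertebrate diversity down → nitrate down); algal biomass up match; macroinvertebrate diversity down match; dissolved oxygen down match
(D) pathogen outbreak — shoreline vegetation loss miss; nitrate down miss; algal biomass up match; macroinvertebrate diversity down miss; dissolved oxygen down match
(E) sediment plume from construction — does not account for shoreline vegetation loss, nitrate down, algal biomass up, macroinvertebrate diversity down
(F) invasive grazer introduction — does not account for algal biomass up, macroinvertebrate diversity down
Only (C) is consistent with every observation.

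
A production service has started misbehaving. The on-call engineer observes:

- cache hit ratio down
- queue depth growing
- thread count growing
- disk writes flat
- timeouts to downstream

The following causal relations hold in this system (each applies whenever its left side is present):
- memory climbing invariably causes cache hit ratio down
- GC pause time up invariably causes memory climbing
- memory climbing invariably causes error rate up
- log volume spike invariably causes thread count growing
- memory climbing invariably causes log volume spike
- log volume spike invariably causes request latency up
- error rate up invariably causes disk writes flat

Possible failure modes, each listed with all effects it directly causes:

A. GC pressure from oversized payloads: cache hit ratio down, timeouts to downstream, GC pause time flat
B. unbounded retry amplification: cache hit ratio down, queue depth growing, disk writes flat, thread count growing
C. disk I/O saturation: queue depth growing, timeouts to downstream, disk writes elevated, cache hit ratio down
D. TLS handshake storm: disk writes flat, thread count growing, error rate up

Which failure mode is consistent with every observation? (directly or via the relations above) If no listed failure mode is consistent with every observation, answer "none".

none

Testing each hypothesis:
(A) GC pressure from oversized payloads — cache hit ratio down yes; queue depth growing NO; thread count growing NO; disk writes flat NO; timeouts to downstream yes
(B) unbounded retry amplification — does not account for timeouts to downstream
(C) disk I/O saturation — fails on thread count growing, disk writes flat (predicts disk writes elevated, not disk writes flat)
(D) TLS handshake storm — cache hit ratio down NO; queue depth growing NO; thread count growing yes; disk writes flat yes; timeouts to downstream NO
None of the listed candidates fits everything.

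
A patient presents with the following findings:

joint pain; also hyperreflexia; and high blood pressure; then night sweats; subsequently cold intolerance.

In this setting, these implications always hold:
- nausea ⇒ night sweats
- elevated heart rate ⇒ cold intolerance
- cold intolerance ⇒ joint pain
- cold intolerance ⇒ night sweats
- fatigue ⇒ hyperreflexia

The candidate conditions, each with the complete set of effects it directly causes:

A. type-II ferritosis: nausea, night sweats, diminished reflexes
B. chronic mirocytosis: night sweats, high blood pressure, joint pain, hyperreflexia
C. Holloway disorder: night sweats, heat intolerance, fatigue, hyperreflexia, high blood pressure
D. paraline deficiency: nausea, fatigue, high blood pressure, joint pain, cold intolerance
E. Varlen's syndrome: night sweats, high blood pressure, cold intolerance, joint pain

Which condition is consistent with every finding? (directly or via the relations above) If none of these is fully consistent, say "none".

For each candidate, compare predicted effects to what was observed:
(A) type-II ferritosis — joint pain NO; hyperreflexia NO; high blood pressure NO; night sweats yes; cold intolerance NO
(B) chronic mirocytosis — joint pain yes; hyperreflexia yes; high blood pressure yes; night sweats yes; cold intolerance NO
(C) Holloway disorder — fails on joint pain, cold intolerance (predicts heat intolerance, not cold intolerance)
(D) paraline deficiency — joint pain yes; hyperreflexia yes (through fatigue → hyperreflexia); high blood pressure yes; night sweats yes (through nausea → night sweats); cold intolerance yes
(E) Varlen's syndrome — joint pain yes; hyperreflexia NO; high blood pressure yes; night sweats yes; cold intolerance yes
(D) alone accounts for all the evidence.

D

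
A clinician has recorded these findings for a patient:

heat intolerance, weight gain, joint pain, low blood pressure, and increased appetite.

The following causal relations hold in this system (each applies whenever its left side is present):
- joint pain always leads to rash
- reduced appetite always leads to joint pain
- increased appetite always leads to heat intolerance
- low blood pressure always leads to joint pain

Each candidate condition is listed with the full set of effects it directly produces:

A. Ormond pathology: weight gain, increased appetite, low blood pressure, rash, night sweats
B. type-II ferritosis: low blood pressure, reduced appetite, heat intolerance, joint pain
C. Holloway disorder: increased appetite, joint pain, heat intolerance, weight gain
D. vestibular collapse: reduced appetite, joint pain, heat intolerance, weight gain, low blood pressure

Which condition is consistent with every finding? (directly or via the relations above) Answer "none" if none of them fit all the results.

A

Testing each hypothesis:
(A) Ormond pathology — accounts for every observation (heat intolerance by increased appetite → heat intolerance)
(B) type-II ferritosis — fails on weight gain, increased appetite (predicts reduced appetite, not increased appetite)
(C) Holloway disorder — heat intolerance ✓; weight gain ✓; joint pain ✓; low blood pressure ✗; increased appetite ✓
(D) vestibular collapse — heat intolerance ✓; weight gain ✓; joint pain ✓; low blood pressure ✓; increased appetite ✗
(A) is the only candidate with no mismatches.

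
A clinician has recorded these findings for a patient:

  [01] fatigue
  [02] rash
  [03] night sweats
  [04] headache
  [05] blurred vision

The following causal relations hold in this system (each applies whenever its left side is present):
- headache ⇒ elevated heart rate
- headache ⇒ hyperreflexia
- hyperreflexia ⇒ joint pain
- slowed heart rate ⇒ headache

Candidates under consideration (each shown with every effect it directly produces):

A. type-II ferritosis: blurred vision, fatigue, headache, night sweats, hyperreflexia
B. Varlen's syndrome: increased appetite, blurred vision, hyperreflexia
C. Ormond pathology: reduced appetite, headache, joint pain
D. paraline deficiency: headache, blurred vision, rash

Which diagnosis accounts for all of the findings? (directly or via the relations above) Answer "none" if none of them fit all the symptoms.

none

Per-candidate check:
(A) type-II ferritosis — fatigue match; rash miss; night sweats match; headache match; blurred vision match
(B) Varlen's syndrome — does not account for fatigue, rash, night sweats, headache
(C) Ormond pathology — does not account for fatigue, rash, night sweats, blurred vision
(D) paraline deficiency — fatigue miss; rash match; night sweats miss; headache match; blurred vision match
Every candidate fails on at least one observation.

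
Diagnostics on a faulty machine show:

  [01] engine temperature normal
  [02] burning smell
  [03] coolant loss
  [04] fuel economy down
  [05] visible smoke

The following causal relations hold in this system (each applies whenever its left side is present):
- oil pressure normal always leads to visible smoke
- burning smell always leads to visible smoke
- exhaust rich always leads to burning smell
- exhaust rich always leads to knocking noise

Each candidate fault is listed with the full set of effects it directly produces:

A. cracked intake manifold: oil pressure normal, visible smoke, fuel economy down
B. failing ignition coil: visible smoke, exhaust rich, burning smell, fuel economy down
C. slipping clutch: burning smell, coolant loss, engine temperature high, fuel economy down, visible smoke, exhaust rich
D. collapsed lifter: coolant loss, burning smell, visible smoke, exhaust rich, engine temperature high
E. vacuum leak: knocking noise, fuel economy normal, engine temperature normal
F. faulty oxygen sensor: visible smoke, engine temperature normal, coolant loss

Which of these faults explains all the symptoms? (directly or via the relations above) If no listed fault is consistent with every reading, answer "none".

none

Checking each candidate against the observations:
(A) cracked intake manifold — engine temperature normal -; burning smell -; coolant loss -; fuel economy down +; visible smoke +
(B) failing ignition coil — does not account for engine temperature normal, coolant loss
(C) slipping clutch — engine temperature normal -; burning smell +; coolant loss +; fuel economy down +; visible smoke +
(D) collapsed lifter — engine temperature normal -; burning smell +; coolant loss +; fuel economy down -; visible smoke +
(E) vacuum leak — engine temperature normal +; burning smell -; coolant loss -; fuel economy down -; visible smoke -
(F) faulty oxygen sensor — engine temperature normal +; burning smell -; coolant loss +; fuel economy down -; visible smoke +
None of the listed candidates fits everything.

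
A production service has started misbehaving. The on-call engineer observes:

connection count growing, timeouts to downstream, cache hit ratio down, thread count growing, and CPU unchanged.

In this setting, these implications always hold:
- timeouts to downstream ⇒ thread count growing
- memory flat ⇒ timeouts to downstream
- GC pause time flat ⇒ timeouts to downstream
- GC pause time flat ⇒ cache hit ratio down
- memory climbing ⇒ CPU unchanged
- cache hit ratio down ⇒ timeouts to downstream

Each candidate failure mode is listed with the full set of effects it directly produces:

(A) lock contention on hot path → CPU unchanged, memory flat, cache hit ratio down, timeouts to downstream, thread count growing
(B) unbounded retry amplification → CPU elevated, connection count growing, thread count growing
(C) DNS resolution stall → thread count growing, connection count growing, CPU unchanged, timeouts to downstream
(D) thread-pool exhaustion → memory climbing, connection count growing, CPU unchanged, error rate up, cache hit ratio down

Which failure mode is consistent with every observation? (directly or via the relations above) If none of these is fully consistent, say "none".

D

Testing each hypothesis:
(A) lock contention on hot path — connection count growing ✗; timeouts to downstream ✓; cache hit ratio down ✓; thread count growing ✓; CPU unchanged ✓
(B) unbounded retry amplification — fails on timeouts to downstream, cache hit ratio down, CPU unchanged (predicts CPU elevated, not CPU unchanged)
(C) DNS resolution stall — does not account for cache hit ratio down
(D) thread-pool exhaustion — accounts for every observation (timeouts to downstream through cache hit ratio down → timeouts to downstream)
(D) is the only candidate with no mismatches.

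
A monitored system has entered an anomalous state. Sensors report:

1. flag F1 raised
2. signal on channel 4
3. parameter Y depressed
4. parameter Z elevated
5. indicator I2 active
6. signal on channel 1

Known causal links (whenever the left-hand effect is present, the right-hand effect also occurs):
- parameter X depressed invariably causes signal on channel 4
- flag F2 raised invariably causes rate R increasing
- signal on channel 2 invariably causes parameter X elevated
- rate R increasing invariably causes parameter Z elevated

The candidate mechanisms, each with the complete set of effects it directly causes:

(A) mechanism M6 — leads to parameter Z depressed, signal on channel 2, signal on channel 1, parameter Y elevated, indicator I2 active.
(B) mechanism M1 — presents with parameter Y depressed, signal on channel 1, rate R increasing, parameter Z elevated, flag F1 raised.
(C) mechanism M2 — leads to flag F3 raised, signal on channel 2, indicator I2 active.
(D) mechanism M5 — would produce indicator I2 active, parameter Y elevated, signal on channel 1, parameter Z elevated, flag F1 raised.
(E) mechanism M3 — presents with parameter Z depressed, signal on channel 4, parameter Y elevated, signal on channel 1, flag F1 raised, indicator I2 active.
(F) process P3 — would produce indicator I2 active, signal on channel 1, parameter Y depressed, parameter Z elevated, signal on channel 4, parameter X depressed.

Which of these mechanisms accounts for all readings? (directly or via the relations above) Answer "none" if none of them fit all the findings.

none

Per-candidate check:
(A) mechanism M6 — fails on flag F1 raised, signal on channel 4, parameter Y depressed, parameter Z elevated (predicts parameter Y elevated, not parameter Y depressed; predicts parameter Z depressed, not parameter Z elevated)
(B) mechanism M1 — does not account for signal on channel 4, indicator I2 active
(C) mechanism M2 — does not account for flag F1 raised, signal on channel 4, parameter Y depressed, parameter Z elevated, signal on channel 1
(D) mechanism M5 — flag F1 raised ✓; signal on channel 4 ✗; parameter Y depressed ✗; parameter Z elevated ✓; indicator I2 active ✓; signal on channel 1 ✓
(E) mechanism M3 — fails on parameter Y depressed, parameter Z elevated (predicts parameter Y elevated, not parameter Y depressed; predicts parameter Z depressed, not parameter Z elevated)
(F) process P3 — flag F1 raised ✗; signal on channel 4 ✓; parameter Y depressed ✓; parameter Z elevated ✓; indicator I2 active ✓; signal on channel 1 ✓
Every candidate fails on at least one observation.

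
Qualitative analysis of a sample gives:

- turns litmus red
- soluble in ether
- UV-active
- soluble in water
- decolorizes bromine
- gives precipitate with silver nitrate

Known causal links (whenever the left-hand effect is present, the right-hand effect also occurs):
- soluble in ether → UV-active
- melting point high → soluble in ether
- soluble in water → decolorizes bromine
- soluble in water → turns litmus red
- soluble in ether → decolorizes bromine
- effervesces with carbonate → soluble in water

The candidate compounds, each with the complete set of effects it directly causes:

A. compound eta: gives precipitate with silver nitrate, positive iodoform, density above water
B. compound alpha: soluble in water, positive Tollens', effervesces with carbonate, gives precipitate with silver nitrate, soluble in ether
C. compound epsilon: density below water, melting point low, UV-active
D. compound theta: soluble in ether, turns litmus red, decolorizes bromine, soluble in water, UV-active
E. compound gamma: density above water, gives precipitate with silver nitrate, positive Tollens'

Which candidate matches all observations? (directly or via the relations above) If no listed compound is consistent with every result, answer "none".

For each candidate, compare predicted effects to what was observed:
(A) compound eta — turns litmus red ✗; soluble in ether ✗; UV-active ✗; soluble in water ✗; decolorizes bromine ✗; gives precipitate with silver nitrate ✓
(B) compound alpha — accounts for every observation (turns litmus red via soluble in water → turns litmus red)
(C) compound epsilon — turns litmus red ✗; soluble in ether ✗; UV-active ✓; soluble in water ✗; decolorizes bromine ✗; gives precipitate with silver nitrate ✗
(D) compound theta — turns litmus red ✓; soluble in ether ✓; UV-active ✓; soluble in water ✓; decolorizes bromine ✓; gives precipitate with silver nitrate ✗
(E) compound gamma — does not account for turns litmus red, soluble in ether, UV-active, soluble in water, decolorizes bromine
(B) alone accounts for all the evidence.

B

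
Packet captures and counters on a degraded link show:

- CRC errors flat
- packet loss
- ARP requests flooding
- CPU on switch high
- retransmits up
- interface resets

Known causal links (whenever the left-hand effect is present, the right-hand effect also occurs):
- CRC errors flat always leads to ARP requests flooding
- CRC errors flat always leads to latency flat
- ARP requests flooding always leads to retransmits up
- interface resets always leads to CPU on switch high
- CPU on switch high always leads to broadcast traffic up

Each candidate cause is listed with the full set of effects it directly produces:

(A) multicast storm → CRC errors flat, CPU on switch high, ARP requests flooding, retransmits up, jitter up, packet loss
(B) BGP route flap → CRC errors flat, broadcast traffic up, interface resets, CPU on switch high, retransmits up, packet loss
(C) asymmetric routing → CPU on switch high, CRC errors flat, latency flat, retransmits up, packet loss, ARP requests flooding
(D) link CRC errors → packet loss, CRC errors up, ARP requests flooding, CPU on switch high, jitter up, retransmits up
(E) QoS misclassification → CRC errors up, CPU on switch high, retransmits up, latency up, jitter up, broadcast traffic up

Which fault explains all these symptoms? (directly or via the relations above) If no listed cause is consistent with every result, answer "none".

B

Per-candidate check:
(A) multicast storm — does not account for interface resets
(B) BGP route flap — CRC errors flat +; packet loss +; ARP requests flooding + (via CRC errors flat → ARP requests flooding); CPU on switch high +; retransmits up +; interface resets +
(C) asymmetric routing — does not account for interface resets
(D) link CRC errors — fails on CRC errors flat, interface resets (predicts CRC errors up, not CRC errors flat)
(E) QoS misclassification — fails on CRC errors flat, packet loss, ARP requests flooding, interface resets (predicts CRC errors up, not CRC errors flat)
(B) is the only candidate with no mismatches.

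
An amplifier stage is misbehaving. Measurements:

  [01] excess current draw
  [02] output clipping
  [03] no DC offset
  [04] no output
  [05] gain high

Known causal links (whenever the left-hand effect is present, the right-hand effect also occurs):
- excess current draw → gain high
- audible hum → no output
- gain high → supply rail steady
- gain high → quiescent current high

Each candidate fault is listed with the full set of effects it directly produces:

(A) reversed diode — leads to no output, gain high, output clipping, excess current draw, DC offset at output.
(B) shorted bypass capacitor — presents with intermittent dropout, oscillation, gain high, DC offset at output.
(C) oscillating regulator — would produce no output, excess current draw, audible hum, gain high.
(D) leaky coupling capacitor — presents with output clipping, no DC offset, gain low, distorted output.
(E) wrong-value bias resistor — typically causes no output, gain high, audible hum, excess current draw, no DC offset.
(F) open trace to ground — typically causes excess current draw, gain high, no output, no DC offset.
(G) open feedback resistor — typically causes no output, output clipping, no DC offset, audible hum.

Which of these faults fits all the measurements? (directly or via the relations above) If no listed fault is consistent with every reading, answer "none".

none

For each candidate, compare predicted effects to what was observed:
(A) reversed diode — excess current draw yes; output clipping yes; no DC offset NO; no output yes; gain high yes
(B) shorted bypass capacitor — excess current draw NO; output clipping NO; no DC offset NO; no output NO; gain high yes
(C) oscillating regulator — does not account for output clipping, no DC offset
(D) leaky coupling capacitor — excess current draw NO; output clipping yes; no DC offset yes; no output NO; gain high NO
(E) wrong-value bias resistor — excess current draw yes; output clipping NO; no DC offset yes; no output yes; gain high yes
(F) open trace to ground — excess current draw yes; output clipping NO; no DC offset yes; no output yes; gain high yes
(G) open feedback resistor — does not account for excess current draw, gain high
Every candidate fails on at least one observation.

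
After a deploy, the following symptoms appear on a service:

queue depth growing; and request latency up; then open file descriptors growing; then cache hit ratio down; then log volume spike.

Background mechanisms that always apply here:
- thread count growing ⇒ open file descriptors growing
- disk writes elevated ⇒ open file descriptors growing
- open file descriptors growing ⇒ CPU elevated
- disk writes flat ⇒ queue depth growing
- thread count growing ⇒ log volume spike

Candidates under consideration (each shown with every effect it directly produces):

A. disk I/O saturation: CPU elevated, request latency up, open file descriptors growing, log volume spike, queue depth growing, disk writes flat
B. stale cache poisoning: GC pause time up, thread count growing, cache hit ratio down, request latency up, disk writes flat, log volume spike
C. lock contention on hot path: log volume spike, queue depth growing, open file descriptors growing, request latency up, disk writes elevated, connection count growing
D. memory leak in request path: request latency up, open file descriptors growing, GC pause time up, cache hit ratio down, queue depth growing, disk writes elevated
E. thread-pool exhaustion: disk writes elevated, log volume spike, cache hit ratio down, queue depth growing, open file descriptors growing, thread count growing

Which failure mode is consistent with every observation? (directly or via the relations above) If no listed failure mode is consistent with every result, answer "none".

Checking each candidate against the observations:
(A) disk I/O saturation — does not account for cache hit ratio down
(B) stale cache poisoning — accounts for every observation (queue depth growing through disk writes flat → queue depth growing)
(C) lock contention on hot path — queue depth growing +; request latency up +; open file descriptors growing +; cache hit ratio down -; log volume spike +
(D) memory leak in request path — queue depth growing +; request latency up +; open file descriptors growing +; cache hit ratio down +; log volume spike -
(E) thread-pool exhaustion — does not account for request latency up
(B) alone accounts for all the evidence.

B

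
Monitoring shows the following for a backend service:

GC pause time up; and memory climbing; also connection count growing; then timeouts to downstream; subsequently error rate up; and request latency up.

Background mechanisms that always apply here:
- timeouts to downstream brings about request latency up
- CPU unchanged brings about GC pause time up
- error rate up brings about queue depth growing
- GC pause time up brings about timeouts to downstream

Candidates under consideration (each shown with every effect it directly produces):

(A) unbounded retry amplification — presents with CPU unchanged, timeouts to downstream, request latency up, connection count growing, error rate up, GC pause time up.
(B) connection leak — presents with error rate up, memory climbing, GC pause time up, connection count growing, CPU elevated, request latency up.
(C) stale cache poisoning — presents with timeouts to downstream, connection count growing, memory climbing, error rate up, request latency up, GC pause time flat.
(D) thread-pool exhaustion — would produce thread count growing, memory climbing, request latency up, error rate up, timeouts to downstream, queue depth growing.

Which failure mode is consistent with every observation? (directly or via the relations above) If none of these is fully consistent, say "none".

For each candidate, compare predicted effects to what was observed:
(A) unbounded retry amplification — GC pause time up ✓; memory climbing ✗; connection count growing ✓; timeouts to downstream ✓; error rate up ✓; request latency up ✓
(B) connection leak — GC pause time up ✓; memory climbing ✓; connection count growing ✓; timeouts to downstream ✓ (via GC pause time up → timeouts to downstream); error rate up ✓; request latency up ✓
(C) stale cache poisoning — fails on GC pause time up (predicts GC pause time flat, not GC pause time up)
(D) thread-pool exhaustion — does not account for GC pause time up, connection count growing
(B) alone accounts for all the evidence.

B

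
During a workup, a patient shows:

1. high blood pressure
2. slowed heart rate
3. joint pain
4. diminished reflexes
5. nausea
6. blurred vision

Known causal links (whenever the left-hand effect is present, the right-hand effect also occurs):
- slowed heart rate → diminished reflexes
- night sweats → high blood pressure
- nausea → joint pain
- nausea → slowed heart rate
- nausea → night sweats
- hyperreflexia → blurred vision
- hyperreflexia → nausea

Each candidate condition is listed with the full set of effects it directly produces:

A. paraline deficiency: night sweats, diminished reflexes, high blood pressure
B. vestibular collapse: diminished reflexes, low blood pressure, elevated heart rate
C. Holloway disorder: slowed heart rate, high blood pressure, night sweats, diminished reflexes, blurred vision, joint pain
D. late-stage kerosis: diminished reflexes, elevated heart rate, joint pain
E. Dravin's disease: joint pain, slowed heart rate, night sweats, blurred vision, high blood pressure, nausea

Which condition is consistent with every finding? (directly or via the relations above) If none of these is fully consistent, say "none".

E

Checking each candidate against the observations:
(A) paraline deficiency — does not account for slowed heart rate, joint pain, nausea, blurred vision
(B) vestibular collapse — fails on high blood pressure, slowed heart rate, joint pain, nausea, blurred vision (predicts low blood pressure, not high blood pressure; predicts elevated heart rate, not slowed heart rate)
(C) Holloway disorder — high blood pressure ✓; slowed heart rate ✓; joint pain ✓; diminished reflexes ✓; nausea ✗; blurred vision ✓
(D) late-stage kerosis — fails on high blood pressure, slowed heart rate, nausea, blurred vision (predicts elevated heart rate, not slowed heart rate)
(E) Dravin's disease — accounts for every observation (diminished reflexes by slowed heart rate → diminished reflexes)
Only (E) is consistent with every observation.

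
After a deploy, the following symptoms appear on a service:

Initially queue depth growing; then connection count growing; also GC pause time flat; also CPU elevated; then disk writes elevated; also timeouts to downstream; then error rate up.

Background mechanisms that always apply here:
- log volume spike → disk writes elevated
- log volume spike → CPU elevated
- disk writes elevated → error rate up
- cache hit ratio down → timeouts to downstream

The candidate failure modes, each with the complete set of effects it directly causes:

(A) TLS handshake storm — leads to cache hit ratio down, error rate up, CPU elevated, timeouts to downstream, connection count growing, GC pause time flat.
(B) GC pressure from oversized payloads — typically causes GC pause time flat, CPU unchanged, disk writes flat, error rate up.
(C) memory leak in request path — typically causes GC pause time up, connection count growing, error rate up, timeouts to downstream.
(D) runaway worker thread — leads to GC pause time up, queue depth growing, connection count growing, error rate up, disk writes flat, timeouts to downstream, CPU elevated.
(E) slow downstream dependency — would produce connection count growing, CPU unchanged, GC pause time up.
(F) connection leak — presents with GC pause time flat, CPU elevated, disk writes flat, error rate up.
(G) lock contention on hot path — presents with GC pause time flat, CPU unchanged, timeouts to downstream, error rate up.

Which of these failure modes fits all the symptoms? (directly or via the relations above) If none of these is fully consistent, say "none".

none

Per-candidate check:
(A) TLS handshake storm — does not account for queue depth growing, disk writes elevated
(B) GC pressure from oversized payloads — queue depth growing ✗; connection count growing ✗; GC pause time flat ✓; CPU elevated ✗; disk writes elevated ✗; timeouts to downstream ✗; error rate up ✓
(C) memory leak in request path — fails on queue depth growing, GC pause time flat, CPU elevated, disk writes elevated (predicts GC pause time up, not GC pause time flat)
(D) runaway worker thread — fails on GC pause time flat, disk writes elevated (predicts GC pause time up, not GC pause time flat; predicts disk writes flat, not disk writes elevated)
(E) slow downstream dependency — queue depth growing ✗; connection count growing ✓; GC pause time flat ✗; CPU elevated ✗; disk writes elevated ✗; timeouts to downstream ✗; error rate up ✗
(F) connection leak — fails on queue depth growing, connection count growing, disk writes elevated, timeouts to downstream (predicts disk writes flat, not disk writes elevated)
(G) lock contention on hot path — queue depth growing ✗; connection count growing ✗; GC pause time flat ✓; CPU elevated ✗; disk writes elevated ✗; timeouts to downstream ✓; error rate up ✓
Every candidate fails on at least one observation.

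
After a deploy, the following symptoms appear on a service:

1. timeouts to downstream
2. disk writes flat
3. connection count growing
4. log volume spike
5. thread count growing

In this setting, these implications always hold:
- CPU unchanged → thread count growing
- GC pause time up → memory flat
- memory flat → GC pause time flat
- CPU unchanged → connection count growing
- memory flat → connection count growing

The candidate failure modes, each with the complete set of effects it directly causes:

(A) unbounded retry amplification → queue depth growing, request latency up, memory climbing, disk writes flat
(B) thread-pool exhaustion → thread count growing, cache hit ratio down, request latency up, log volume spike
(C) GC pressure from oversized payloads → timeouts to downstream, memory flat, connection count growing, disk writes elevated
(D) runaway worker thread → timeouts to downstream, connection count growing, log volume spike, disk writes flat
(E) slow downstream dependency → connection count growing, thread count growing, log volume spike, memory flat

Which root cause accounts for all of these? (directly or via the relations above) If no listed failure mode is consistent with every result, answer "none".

Testing each hypothesis:
(A) unbounded retry amplification — timeouts to downstream -; disk writes flat +; connection count growing -; log volume spike -; thread count growing -
(B) thread-pool exhaustion — timeouts to downstream -; disk writes flat -; connection count growing -; log volume spike +; thread count growing +
(C) GC pressure from oversized payloads — fails on disk writes flat, log volume spike, thread count growing (predicts disk writes elevated, not disk writes flat)
(D) runaway worker thread — timeouts to downstream +; disk writes flat +; connection count growing +; log volume spike +; thread count growing -
(E) slow downstream dependency — timeouts to downstream -; disk writes flat -; connection count growing +; log volume spike +; thread count growing +
No candidate is consistent with all observations.

none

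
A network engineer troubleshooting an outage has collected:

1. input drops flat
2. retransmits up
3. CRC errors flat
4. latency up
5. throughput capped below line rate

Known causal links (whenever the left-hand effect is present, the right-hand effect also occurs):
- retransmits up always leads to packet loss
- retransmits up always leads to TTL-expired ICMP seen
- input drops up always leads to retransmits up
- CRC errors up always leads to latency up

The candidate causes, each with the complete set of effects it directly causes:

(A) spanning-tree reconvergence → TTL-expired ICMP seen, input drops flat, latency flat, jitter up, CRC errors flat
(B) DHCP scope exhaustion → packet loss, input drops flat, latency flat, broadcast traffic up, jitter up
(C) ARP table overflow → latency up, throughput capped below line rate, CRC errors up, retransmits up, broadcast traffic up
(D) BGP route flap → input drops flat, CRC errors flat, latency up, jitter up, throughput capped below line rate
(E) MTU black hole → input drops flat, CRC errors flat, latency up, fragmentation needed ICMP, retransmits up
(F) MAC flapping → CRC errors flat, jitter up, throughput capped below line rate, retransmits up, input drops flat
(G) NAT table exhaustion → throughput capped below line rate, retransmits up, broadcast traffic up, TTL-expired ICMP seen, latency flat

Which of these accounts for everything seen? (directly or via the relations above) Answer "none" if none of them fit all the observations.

none

Per-candidate check:
(A) spanning-tree reconvergence — fails on retransmits up, latency up, throughput capped below line rate (predicts latency flat, not latency up)
(B) DHCP scope exhaustion — input drops flat yes; retransmits up NO; CRC errors flat NO; latency up NO; throughput capped below line rate NO
(C) ARP table overflow — fails on input drops flat, CRC errors flat (predicts CRC errors up, not CRC errors flat)
(D) BGP route flap — input drops flat yes; retransmits up NO; CRC errors flat yes; latency up yes; throughput capped below line rate yes
(E) MTU black hole — input drops flat yes; retransmits up yes; CRC errors flat yes; latency up yes; throughput capped below line rate NO
(F) MAC flapping — input drops flat yes; retransmits up yes; CRC errors flat yes; latency up NO; throughput capped below line rate yes
(G) NAT table exhaustion — input drops flat NO; retransmits up yes; CRC errors flat NO; latency up NO; throughput capped below line rate yes
Every candidate fails on at least one observation.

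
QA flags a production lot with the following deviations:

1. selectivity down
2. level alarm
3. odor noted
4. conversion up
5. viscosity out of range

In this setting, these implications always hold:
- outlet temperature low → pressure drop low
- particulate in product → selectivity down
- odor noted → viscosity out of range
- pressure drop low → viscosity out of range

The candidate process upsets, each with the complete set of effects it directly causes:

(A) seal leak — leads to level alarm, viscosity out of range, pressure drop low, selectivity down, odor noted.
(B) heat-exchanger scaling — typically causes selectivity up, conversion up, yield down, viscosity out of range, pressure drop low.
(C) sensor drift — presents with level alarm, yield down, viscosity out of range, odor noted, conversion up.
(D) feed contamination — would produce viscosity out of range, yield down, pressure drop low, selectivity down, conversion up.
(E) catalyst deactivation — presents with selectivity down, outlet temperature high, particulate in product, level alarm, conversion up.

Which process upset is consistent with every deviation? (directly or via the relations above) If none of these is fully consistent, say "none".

For each candidate, compare predicted effects to what was observed:
(A) seal leak — selectivity down match; level alarm match; odor noted match; conversion up miss; viscosity out of range match
(B) heat-exchanger scaling — selectivity down miss; level alarm miss; odor noted miss; conversion up match; viscosity out of range match
(C) sensor drift — selectivity down miss; level alarm match; odor noted match; conversion up match; viscosity out of range match
(D) feed contamination — does not account for level alarm, odor noted
(E) catalyst deactivation — does not account for odor noted, viscosity out of range
None of the listed candidates fits everything.

none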